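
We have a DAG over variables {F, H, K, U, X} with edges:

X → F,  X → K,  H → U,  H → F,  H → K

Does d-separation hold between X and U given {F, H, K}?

Enumerating the 2 paths from X to U and testing each for blocking by {F, H, K}:
Path 1: X → K ← H → U
  H is a fork here and H is conditioned on, so the path is blocked at H.
Path 2: X → F ← H → U
  H is a fork here and H is conditioned on, so the path is blocked at H.
Since every path is blocked, d-separation holds.

Yes — X and U are d-separated given {F, H, K}.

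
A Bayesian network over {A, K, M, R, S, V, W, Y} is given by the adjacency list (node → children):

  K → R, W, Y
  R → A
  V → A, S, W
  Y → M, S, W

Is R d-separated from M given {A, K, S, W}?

No

Enumerating the 6 paths from R to M and testing each for blocking by {A, K, S, W}:
  1. R → A ← V → S ← Y → M — A:collider[open]; V:fork[open]; S:collider[open]; Y:fork[open] ⇒ active
  2. R → A ← V → W ← Y → M — A:collider[open]; V:fork[open]; W:collider[open]; Y:fork[open] ⇒ active
  3. R → A ← V → W ← K → Y → M — A:collider[open]; V:fork[open]; W:collider[open]; K:fork[blocks]; Y:chain[open] ⇒ blocked
  4. R ← K → Y → M — K:fork[blocks]; Y:chain[open] ⇒ blocked
  5. R ← K → W ← Y → M — K:fork[blocks]; W:collider[open]; Y:fork[open] ⇒ blocked
  6. R ← K → W ← V → S ← Y → M — K:fork[blocks]; W:collider[open]; V:fork[open]; S:collider[open]; Y:fork[open] ⇒ blocked
At least one path is unblocked, so d-separation fails.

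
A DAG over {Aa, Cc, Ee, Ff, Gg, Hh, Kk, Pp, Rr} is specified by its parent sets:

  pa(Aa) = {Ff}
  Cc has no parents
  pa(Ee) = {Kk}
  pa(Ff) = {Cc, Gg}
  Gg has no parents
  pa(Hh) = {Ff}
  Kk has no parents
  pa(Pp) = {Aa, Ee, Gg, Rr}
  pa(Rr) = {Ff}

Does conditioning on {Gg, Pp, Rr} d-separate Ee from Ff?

No

Enumerating the 3 paths from Ee to Ff and testing each for blocking by {Gg, Pp, Rr}:
Path 1: Ee → Pp ← Gg → Ff
  Gg is a fork here and Gg is conditioned on, so the path is blocked at Gg.
Path 2: Ee → Pp ← Rr ← Ff
  Rr is a chain here and Rr is conditioned on, so the path is blocked at Rr.
Path 3: Ee → Pp ← Aa ← Ff
  Pp is a collider and Pp is conditioned on, which opens it; Aa is a chain and Aa is not conditioned on — no node blocks this path, so it is active.
Since the path Ee → Pp ← Aa ← Ff is active, Ee and Ff are not d-separated given {Gg, Pp, Rr}.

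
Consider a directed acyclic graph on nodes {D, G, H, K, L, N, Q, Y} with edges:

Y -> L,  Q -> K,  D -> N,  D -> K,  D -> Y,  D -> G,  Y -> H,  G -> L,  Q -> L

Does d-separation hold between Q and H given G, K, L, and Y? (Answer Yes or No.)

4 paths connect Q and H; each must be blocked for d-separation to hold:
  1. Q → L ← Y → H — L:collider[open]; Y:fork[blocks] ⇒ blocked
  2. Q → L ← G ← D → Y → H — L:collider[open]; G:chain[blocks]; D:fork[open]; Y:chain[blocks] ⇒ blocked
  3. Q → K ← D → Y → H — K:collider[open]; D:fork[open]; Y:chain[blocks] ⇒ blocked
  4. Q → K ← D → G → L ← Y → H — K:collider[open]; D:fork[open]; G:chain[blocks]; L:collider[open]; Y:fork[blocks] ⇒ blocked
Since every path is blocked, d-separation holds.

Yes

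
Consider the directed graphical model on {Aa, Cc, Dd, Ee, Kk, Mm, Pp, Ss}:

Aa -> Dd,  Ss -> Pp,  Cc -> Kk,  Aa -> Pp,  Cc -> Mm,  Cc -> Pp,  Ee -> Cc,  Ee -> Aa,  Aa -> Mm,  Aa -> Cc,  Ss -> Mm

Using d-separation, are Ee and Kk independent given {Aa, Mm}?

6 paths connect Ee and Kk; each must be blocked for d-separation to hold:
  1. Ee → Aa → Mm ← Cc → Kk — Aa:chain[blocks]; Mm:collider[open]; Cc:fork[open] ⇒ blocked
  2. Ee → Aa → Mm ← Ss → Pp ← Cc → Kk — Aa:chain[blocks]; Mm:collider[open]; Ss:fork[open]; Pp:collider[blocks]; Cc:fork[open] ⇒ blocked
  3. Ee → Aa → Pp ← Cc → Kk — Aa:chain[blocks]; Pp:collider[blocks]; Cc:fork[open] ⇒ blocked
  4. Ee → Aa → Pp ← Ss → Mm ← Cc → Kk — Aa:chain[blocks]; Pp:collider[blocks]; Ss:fork[open]; Mm:collider[open]; Cc:fork[open] ⇒ blocked
  5. Ee → Aa → Cc → Kk — Aa:chain[blocks]; Cc:chain[open] ⇒ blocked
  6. Ee → Cc → Kk — Cc:chain[open] ⇒ active
At least one path is unblocked, so d-separation fails.

No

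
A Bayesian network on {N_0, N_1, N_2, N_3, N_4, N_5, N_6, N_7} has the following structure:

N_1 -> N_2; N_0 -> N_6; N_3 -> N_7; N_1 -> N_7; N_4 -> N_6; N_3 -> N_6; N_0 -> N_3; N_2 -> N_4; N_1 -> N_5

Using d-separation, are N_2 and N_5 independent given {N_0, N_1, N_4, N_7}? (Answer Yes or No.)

Enumerating the 3 paths from N_2 to N_5 and testing each for blocking by {N_0, N_1, N_4, N_7}:
  1. N_2 → N_4 → N_6 ← N_3 → N_7 ← N_1 → N_5 — N_4:chain[blocks]; N_6:collider[blocks]; N_3:fork[open]; N_7:collider[open]; N_1:fork[blocks] ⇒ blocked
  2. N_2 → N_4 → N_6 ← N_0 → N_3 → N_7 ← N_1 → N_5 — N_4:chain[blocks]; N_6:collider[blocks]; N_0:fork[blocks]; N_3:chain[open]; N_7:collider[open]; N_1:fork[blocks] ⇒ blocked
  3. N_2 ← N_1 → N_5 — N_1:fork[blocks] ⇒ blocked
Since every path is blocked, d-separation holds.

Yes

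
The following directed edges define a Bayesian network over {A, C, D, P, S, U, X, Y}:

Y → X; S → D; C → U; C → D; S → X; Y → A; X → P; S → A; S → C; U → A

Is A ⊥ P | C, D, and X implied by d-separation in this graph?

4 paths connect A and P; each must be blocked for d-separation to hold:
Path 1: A ← U ← C → D ← S → X → P
  C is a fork here and C is conditioned on, so the path is blocked at C.
Path 2: A ← U ← C ← S → X → P
  C is a chain here and C is conditioned on, so the path is blocked at C.
Path 3: A ← Y → X → P
  X is a chain here and X is conditioned on, so the path is blocked at X.
Path 4: A ← S → X → P
  X is a chain here and X is conditioned on, so the path is blocked at X.
All paths are blocked; A ⊥ P | {C, D, X} holds.

Yes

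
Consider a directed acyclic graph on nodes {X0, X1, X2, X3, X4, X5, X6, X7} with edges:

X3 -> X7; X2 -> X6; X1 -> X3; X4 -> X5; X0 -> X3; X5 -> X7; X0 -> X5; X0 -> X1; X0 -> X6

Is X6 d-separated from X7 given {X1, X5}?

We examine all 3 paths between X6 and X7:
Path 1: X6 ← X0 → X5 → X7
  X5 is a chain here and X5 is conditioned on, so the path is blocked at X5.
Path 2: X6 ← X0 → X3 → X7
  X0 is a fork and X0 is not conditioned on; X3 is a chain and X3 is not conditioned on — no node blocks this path, so it is active.
Path 3: X6 ← X0 → X1 → X3 → X7
  X1 is a chain here and X1 is conditioned on, so the path is blocked at X1.
Because an active path exists, X6 and X7 are not d-separated.

No — X6 and X7 are not d-separated given {X1, X5}.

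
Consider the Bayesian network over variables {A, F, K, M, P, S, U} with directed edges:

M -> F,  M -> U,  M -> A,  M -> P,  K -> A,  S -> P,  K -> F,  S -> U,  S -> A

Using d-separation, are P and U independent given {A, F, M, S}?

There are 6 undirected paths between P and U; checking each against the conditioning set {A, F, M, S}:
Path 1: P ← M → F ← K → A ← S → U
  M is a fork here and M is conditioned on, so the path is blocked at M.
Path 2: P ← M → U
  M is a fork here and M is conditioned on, so the path is blocked at M.
Path 3: P ← M → A ← S → U
  M is a fork here and M is conditioned on, so the path is blocked at M.
Path 4: P ← S → U
  S is a fork here and S is conditioned on, so the path is blocked at S.
Path 5: P ← S → A ← M → U
  S is a fork here and S is conditioned on, so the path is blocked at S.
Path 6: P ← S → A ← K → F ← M → U
  S is a fork here and S is conditioned on, so the path is blocked at S.
All paths are blocked; P ⊥ U | {A, F, M, S} holds.

Yes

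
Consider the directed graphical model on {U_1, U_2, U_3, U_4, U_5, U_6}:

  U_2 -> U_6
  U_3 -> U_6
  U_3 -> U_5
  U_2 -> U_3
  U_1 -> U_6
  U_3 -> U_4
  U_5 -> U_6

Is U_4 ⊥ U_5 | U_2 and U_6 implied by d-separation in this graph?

No

3 paths connect U_4 and U_5; each must be blocked for d-separation to hold:
Path 1: U_4 ← U_3 ← U_2 → U_6 ← U_5
  U_2 is a fork here and U_2 is conditioned on, so the path is blocked at U_2.
Path 2: U_4 ← U_3 → U_6 ← U_5
  U_3 is a fork and U_3 is not conditioned on; U_6 is a collider and U_6 is conditioned on, which opens it — no node blocks this path, so it is active.
Path 3: U_4 ← U_3 → U_5
  U_3 is a fork and U_3 is not conditioned on — no node blocks this path, so it is active.
Because an active path exists, U_4 and U_5 are not d-separated.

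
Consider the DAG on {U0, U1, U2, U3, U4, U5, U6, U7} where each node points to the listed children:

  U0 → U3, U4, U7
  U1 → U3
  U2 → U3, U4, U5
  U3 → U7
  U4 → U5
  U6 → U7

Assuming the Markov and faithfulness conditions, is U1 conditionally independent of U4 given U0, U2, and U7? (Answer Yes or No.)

There are 4 undirected paths between U1 and U4; checking each against the conditioning set {U0, U2, U7}:
  1. U1 → U3 ← U0 → U4 — U3:collider[open]; U0:fork[blocks] ⇒ blocked
  2. U1 → U3 ← U2 → U4 — U3:collider[open]; U2:fork[blocks] ⇒ blocked
  3. U1 → U3 ← U2 → U5 ← U4 — U3:collider[open]; U2:fork[blocks]; U5:collider[blocks] ⇒ blocked
  4. U1 → U3 → U7 ← U0 → U4 — U3:chain[open]; U7:collider[open]; U0:fork[blocks] ⇒ blocked
Every path is blocked, so U1 and U4 are d-separated given {U0, U2, U7}.

Yes — U1 and U4 are d-separated given {U0, U2, U7}.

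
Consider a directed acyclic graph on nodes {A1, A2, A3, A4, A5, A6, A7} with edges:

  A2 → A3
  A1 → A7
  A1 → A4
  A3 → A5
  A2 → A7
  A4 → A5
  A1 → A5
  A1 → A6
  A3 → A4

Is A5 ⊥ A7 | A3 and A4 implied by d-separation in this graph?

6 paths connect A5 and A7; each must be blocked for d-separation to hold:
  1. A5 ← A4 ← A3 ← A2 → A7 — A4:chain[blocks]; A3:chain[blocks]; A2:fork[open] ⇒ blocked
  2. A5 ← A4 ← A1 → A7 — A4:chain[blocks]; A1:fork[open] ⇒ blocked
  3. A5 ← A3 → A4 ← A1 → A7 — A3:fork[blocks]; A4:collider[open]; A1:fork[open] ⇒ blocked
  4. A5 ← A3 ← A2 → A7 — A3:chain[blocks]; A2:fork[open] ⇒ blocked
  5. A5 ← A1 → A4 ← A3 ← A2 → A7 — A1:fork[open]; A4:collider[open]; A3:chain[blocks]; A2:fork[open] ⇒ blocked
  6. A5 ← A1 → A7 — A1:fork[open] ⇒ active
Since the path A5 ← A1 → A7 is active, A5 and A7 are not d-separated given {A3, A4}.

No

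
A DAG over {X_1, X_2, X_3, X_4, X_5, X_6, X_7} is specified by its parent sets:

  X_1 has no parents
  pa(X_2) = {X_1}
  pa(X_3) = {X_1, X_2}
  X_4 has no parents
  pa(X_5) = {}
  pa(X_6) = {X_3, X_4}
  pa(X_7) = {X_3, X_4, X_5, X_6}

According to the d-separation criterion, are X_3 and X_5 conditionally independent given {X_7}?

We examine all 3 paths between X_3 and X_5:
Path 1: X_3 → X_7 ← X_5
  X_7 is a collider and X_7 is conditioned on, which opens it — no node blocks this path, so it is active.
Path 2: X_3 → X_6 → X_7 ← X_5
  X_6 is a chain and X_6 is not conditioned on; X_7 is a collider and X_7 is conditioned on, which opens it — no node blocks this path, so it is active.
Path 3: X_3 → X_6 ← X_4 → X_7 ← X_5
  X_6 is a collider and its descendant X_7 is conditioned on, which opens it; X_4 is a fork and X_4 is not conditioned on; X_7 is a collider and X_7 is conditioned on, which opens it — no node blocks this path, so it is active.
Since the path X_3 → X_7 ← X_5 is active, X_3 and X_5 are not d-separated given {X_7}.

No — X_3 and X_5 are not d-separated given {X_7}.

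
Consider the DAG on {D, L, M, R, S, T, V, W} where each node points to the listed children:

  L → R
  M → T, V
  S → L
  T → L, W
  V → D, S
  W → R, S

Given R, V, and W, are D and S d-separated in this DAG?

Yes

5 paths connect D and S; each must be blocked for d-separation to hold:
Path 1: D ← V ← M → T → L → R ← W → S
  V is a chain here and V is conditioned on, so the path is blocked at V.
Path 2: D ← V ← M → T → L ← S
  V is a chain here and V is conditioned on, so the path is blocked at V.
Path 3: D ← V ← M → T → W → R ← L ← S
  V is a chain here and V is conditioned on, so the path is blocked at V.
Path 4: D ← V ← M → T → W → S
  V is a chain here and V is conditioned on, so the path is blocked at V.
Path 5: D ← V → S
  V is a fork here and V is conditioned on, so the path is blocked at V.
All paths are blocked; D ⊥ S | {R, V, W} holds.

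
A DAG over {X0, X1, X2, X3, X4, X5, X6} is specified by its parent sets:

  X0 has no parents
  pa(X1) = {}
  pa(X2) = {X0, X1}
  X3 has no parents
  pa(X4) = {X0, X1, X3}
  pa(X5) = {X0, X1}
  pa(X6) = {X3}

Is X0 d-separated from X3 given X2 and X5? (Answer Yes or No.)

There are 3 undirected paths between X0 and X3; checking each against the conditioning set {X2, X5}:
  1. X0 → X4 ← X3 — X4:collider[blocks] ⇒ blocked
  2. X0 → X2 ← X1 → X4 ← X3 — X2:collider[open]; X1:fork[open]; X4:collider[blocks] ⇒ blocked
  3. X0 → X5 ← X1 → X4 ← X3 — X5:collider[open]; X1:fork[open]; X4:collider[blocks] ⇒ blocked
Since every path is blocked, d-separation holds.

Yes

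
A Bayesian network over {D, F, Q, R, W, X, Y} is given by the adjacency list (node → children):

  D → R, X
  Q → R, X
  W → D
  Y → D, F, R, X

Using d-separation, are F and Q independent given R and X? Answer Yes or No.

No

We examine all 6 paths between F and Q:
Path 1: F ← Y → X ← D → R ← Q
  Y is a fork and Y is not conditioned on; X is a collider and X is conditioned on, which opens it; D is a fork and D is not conditioned on; R is a collider and R is conditioned on, which opens it — no node blocks this path, so it is active.
Path 2: F ← Y → X ← Q
  Y is a fork and Y is not conditioned on; X is a collider and X is conditioned on, which opens it — no node blocks this path, so it is active.
Path 3: F ← Y → D → X ← Q
  Y is a fork and Y is not conditioned on; D is a chain and D is not conditioned on; X is a collider and X is conditioned on, which opens it — no node blocks this path, so it is active.
Path 4: F ← Y → D → R ← Q
  Y is a fork and Y is not conditioned on; D is a chain and D is not conditioned on; R is a collider and R is conditioned on, which opens it — no node blocks this path, so it is active.
Path 5: F ← Y → R ← D → X ← Q
  Y is a fork and Y is not conditioned on; R is a collider and R is conditioned on, which opens it; D is a fork and D is not conditioned on; X is a collider and X is conditioned on, which opens it — no node blocks this path, so it is active.
Path 6: F ← Y → R ← Q
  Y is a fork and Y is not conditioned on; R is a collider and R is conditioned on, which opens it — no node blocks this path, so it is active.
At least one path is unblocked, so d-separation fails.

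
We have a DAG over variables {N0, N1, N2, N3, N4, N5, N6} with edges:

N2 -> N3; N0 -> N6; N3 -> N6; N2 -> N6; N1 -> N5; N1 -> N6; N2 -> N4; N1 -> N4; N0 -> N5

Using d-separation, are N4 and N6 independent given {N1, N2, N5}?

4 paths connect N4 and N6; each must be blocked for d-separation to hold:
Path 1: N4 ← N1 → N6
  N1 is a fork here and N1 is conditioned on, so the path is blocked at N1.
Path 2: N4 ← N1 → N5 ← N0 → N6
  N1 is a fork here and N1 is conditioned on, so the path is blocked at N1.
Path 3: N4 ← N2 → N3 → N6
  N2 is a fork here and N2 is conditioned on, so the path is blocked at N2.
Path 4: N4 ← N2 → N6
  N2 is a fork here and N2 is conditioned on, so the path is blocked at N2.
Every path is blocked, so N4 and N6 are d-separated given {N1, N2, N5}.

Yes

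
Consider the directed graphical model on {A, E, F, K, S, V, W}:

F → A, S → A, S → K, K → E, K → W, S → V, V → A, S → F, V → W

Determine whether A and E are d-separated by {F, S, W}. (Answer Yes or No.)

No

Enumerating the 6 paths from A to E and testing each for blocking by {F, S, W}:
Path 1: A ← S → K → E
  S is a fork here and S is conditioned on, so the path is blocked at S.
Path 2: A ← S → V → W ← K → E
  S is a fork here and S is conditioned on, so the path is blocked at S.
Path 3: A ← F ← S → K → E
  F is a chain here and F is conditioned on, so the path is blocked at F.
Path 4: A ← F ← S → V → W ← K → E
  F is a chain here and F is conditioned on, so the path is blocked at F.
Path 5: A ← V → W ← K → E
  V is a fork and V is not conditioned on; W is a collider and W is conditioned on, which opens it; K is a fork and K is not conditioned on — no node blocks this path, so it is active.
Path 6: A ← V ← S → K → E
  S is a fork here and S is conditioned on, so the path is blocked at S.
At least one path is unblocked, so d-separation fails.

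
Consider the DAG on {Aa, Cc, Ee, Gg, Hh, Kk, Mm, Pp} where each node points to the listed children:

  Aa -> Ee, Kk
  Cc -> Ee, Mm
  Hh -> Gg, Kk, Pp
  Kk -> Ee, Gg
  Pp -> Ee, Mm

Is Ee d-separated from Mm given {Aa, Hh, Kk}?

No

Enumerating the 6 paths from Ee to Mm and testing each for blocking by {Aa, Hh, Kk}:
  1. Ee ← Kk ← Hh → Pp → Mm — Kk:chain[blocks]; Hh:fork[blocks]; Pp:chain[open] ⇒ blocked
  2. Ee ← Kk → Gg ← Hh → Pp → Mm — Kk:fork[blocks]; Gg:collider[blocks]; Hh:fork[blocks]; Pp:chain[open] ⇒ blocked
  3. Ee ← Aa → Kk ← Hh → Pp → Mm — Aa:fork[blocks]; Kk:collider[open]; Hh:fork[blocks]; Pp:chain[open] ⇒ blocked
  4. Ee ← Aa → Kk → Gg ← Hh → Pp → Mm — Aa:fork[blocks]; Kk:chain[blocks]; Gg:collider[blocks]; Hh:fork[blocks]; Pp:chain[open] ⇒ blocked
  5. Ee ← Pp → Mm — Pp:fork[open] ⇒ active
  6. Ee ← Cc → Mm — Cc:fork[open] ⇒ active
Because an active path exists, Ee and Mm are not d-separated.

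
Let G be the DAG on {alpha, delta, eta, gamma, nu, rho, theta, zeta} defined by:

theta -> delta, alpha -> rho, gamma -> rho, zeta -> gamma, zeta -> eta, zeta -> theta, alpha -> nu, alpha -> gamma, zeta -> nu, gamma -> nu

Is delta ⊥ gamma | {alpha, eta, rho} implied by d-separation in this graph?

No

4 paths connect delta and gamma; each must be blocked for d-separation to hold:
Path 1: delta ← theta ← zeta → gamma
  theta is a chain and theta is not conditioned on; zeta is a fork and zeta is not conditioned on — no node blocks this path, so it is active.
Path 2: delta ← theta ← zeta → nu ← gamma
  nu is a collider here and neither nu nor any of its descendants is conditioned on, so the collider stays closed — the path is blocked at nu.
Path 3: delta ← theta ← zeta → nu ← alpha → gamma
  nu is a collider here and neither nu nor any of its descendants is conditioned on, so the collider stays closed — the path is blocked at nu.
Path 4: delta ← theta ← zeta → nu ← alpha → rho ← gamma
  nu is a collider here and neither nu nor any of its descendants is conditioned on, so the collider stays closed — the path is blocked at nu.
Since the path delta ← theta ← zeta → gamma is active, delta and gamma are not d-separated given {alpha, eta, rho}.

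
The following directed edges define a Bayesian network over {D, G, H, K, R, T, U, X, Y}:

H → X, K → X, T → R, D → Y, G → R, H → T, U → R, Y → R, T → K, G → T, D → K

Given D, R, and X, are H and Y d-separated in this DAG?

Enumerating the 6 paths from H to Y and testing each for blocking by {D, R, X}:
Path 1: H → T ← G → R ← Y
  T is a collider and its descendant X is conditioned on, which opens it; G is a fork and G is not conditioned on; R is a collider and R is conditioned on, which opens it — no node blocks this path, so it is active.
Path 2: H → T → K ← D → Y
  D is a fork here and D is conditioned on, so the path is blocked at D.
Path 3: H → T → R ← Y
  T is a chain and T is not conditioned on; R is a collider and R is conditioned on, which opens it — no node blocks this path, so it is active.
Path 4: H → X ← K ← T ← G → R ← Y
  X is a collider and X is conditioned on, which opens it; K is a chain and K is not conditioned on; T is a chain and T is not conditioned on; G is a fork and G is not conditioned on; R is a collider and R is conditioned on, which opens it — no node blocks this path, so it is active.
Path 5: H → X ← K ← T → R ← Y
  X is a collider and X is conditioned on, which opens it; K is a chain and K is not conditioned on; T is a fork and T is not conditioned on; R is a collider and R is conditioned on, which opens it — no node blocks this path, so it is active.
Path 6: H → X ← K ← D → Y
  D is a fork here and D is conditioned on, so the path is blocked at D.
Because an active path exists, H and Y are not d-separated.

No — H and Y are not d-separated given {D, R, X}.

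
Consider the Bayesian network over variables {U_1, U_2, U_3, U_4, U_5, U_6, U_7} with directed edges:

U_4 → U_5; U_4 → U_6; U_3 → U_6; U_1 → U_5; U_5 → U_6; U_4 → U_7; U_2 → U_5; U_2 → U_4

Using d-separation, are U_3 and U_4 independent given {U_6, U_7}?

No — U_3 and U_4 are not d-separated given {U_6, U_7}.

We examine all 3 paths between U_3 and U_4:
Path 1: U_3 → U_6 ← U_4
  U_6 is a collider and U_6 is conditioned on, which opens it — no node blocks this path, so it is active.
Path 2: U_3 → U_6 ← U_5 ← U_4
  U_6 is a collider and U_6 is conditioned on, which opens it; U_5 is a chain and U_5 is not conditioned on — no node blocks this path, so it is active.
Path 3: U_3 → U_6 ← U_5 ← U_2 → U_4
  U_6 is a collider and U_6 is conditioned on, which opens it; U_5 is a chain and U_5 is not conditioned on; U_2 is a fork and U_2 is not conditioned on — no node blocks this path, so it is active.
Because an active path exists, U_3 and U_4 are not d-separated.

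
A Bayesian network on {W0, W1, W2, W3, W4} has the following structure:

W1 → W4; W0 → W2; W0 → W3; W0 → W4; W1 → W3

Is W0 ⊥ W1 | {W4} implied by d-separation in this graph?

2 paths connect W0 and W1; each must be blocked for d-separation to hold:
  1. W0 → W3 ← W1 — W3:collider[blocks] ⇒ blocked
  2. W0 → W4 ← W1 — W4:collider[open] ⇒ active
Since the path W0 → W4 ← W1 is active, W0 and W1 are not d-separated given {W4}.

No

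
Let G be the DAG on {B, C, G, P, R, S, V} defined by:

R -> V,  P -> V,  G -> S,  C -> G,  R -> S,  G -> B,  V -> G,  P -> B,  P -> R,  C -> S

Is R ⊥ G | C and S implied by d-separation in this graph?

There are 6 undirected paths between R and G; checking each against the conditioning set {C, S}:
Path 1: R ← P → V → G
  P is a fork and P is not conditioned on; V is a chain and V is not conditioned on — no node blocks this path, so it is active.
Path 2: R ← P → B ← G
  B is a collider here and neither B nor any of its descendants is conditioned on, so the collider stays closed — the path is blocked at B.
Path 3: R → V ← P → B ← G
  B is a collider here and neither B nor any of its descendants is conditioned on, so the collider stays closed — the path is blocked at B.
Path 4: R → V → G
  V is a chain and V is not conditioned on — no node blocks this path, so it is active.
Path 5: R → S ← C → G
  C is a fork here and C is conditioned on, so the path is blocked at C.
Path 6: R → S ← G
  S is a collider and S is conditioned on, which opens it — no node blocks this path, so it is active.
Because an active path exists, R and G are not d-separated.

No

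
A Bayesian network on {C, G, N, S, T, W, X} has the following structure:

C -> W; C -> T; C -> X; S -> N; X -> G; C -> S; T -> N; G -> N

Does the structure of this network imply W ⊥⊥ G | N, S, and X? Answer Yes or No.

No

We examine all 3 paths between W and G:
Path 1: W ← C → T → N ← G
  C is a fork and C is not conditioned on; T is a chain and T is not conditioned on; N is a collider and N is conditioned on, which opens it — no node blocks this path, so it is active.
Path 2: W ← C → S → N ← G
  S is a chain here and S is conditioned on, so the path is blocked at S.
Path 3: W ← C → X → G
  X is a chain here and X is conditioned on, so the path is blocked at X.
At least one path is unblocked, so d-separation fails.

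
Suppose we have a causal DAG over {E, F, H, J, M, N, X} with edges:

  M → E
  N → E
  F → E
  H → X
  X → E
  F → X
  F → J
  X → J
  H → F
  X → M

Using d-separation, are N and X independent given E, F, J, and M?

No

We examine all 5 paths between N and X:
Path 1: N → E ← F → X
  F is a fork here and F is conditioned on, so the path is blocked at F.
Path 2: N → E ← F ← H → X
  F is a chain here and F is conditioned on, so the path is blocked at F.
Path 3: N → E ← F → J ← X
  F is a fork here and F is conditioned on, so the path is blocked at F.
Path 4: N → E ← X
  E is a collider and E is conditioned on, which opens it — no node blocks this path, so it is active.
Path 5: N → E ← M ← X
  M is a chain here and M is conditioned on, so the path is blocked at M.
Since the path N → E ← X is active, N and X are not d-separated given {E, F, J, M}.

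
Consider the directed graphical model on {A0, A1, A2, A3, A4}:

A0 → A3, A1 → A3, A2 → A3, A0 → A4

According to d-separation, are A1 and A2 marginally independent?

Yes — A1 and A2 are d-separated given ∅.

The only undirected path from A1 to A2 is:
  1. A1 → A3 ← A2 — A3:collider[blocks] ⇒ blocked
Every path is blocked, so A1 and A2 are d-separated given ∅.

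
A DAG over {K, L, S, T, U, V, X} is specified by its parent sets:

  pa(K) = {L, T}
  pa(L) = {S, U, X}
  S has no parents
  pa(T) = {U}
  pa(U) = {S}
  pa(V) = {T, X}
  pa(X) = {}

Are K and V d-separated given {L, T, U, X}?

Yes

Enumerating the 6 paths from K to V and testing each for blocking by {L, T, U, X}:
Path 1: K ← T ← U → L ← X → V
  T is a chain here and T is conditioned on, so the path is blocked at T.
Path 2: K ← T ← U ← S → L ← X → V
  T is a chain here and T is conditioned on, so the path is blocked at T.
Path 3: K ← T → V
  T is a fork here and T is conditioned on, so the path is blocked at T.
Path 4: K ← L ← U → T → V
  L is a chain here and L is conditioned on, so the path is blocked at L.
Path 5: K ← L ← X → V
  L is a chain here and L is conditioned on, so the path is blocked at L.
Path 6: K ← L ← S → U → T → V
  L is a chain here and L is conditioned on, so the path is blocked at L.
Since every path is blocked, d-separation holds.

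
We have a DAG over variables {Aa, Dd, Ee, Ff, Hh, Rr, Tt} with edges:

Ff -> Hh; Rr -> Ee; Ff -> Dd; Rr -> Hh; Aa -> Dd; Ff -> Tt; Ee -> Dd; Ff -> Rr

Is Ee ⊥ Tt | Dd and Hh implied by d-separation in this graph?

No

3 paths connect Ee and Tt; each must be blocked for d-separation to hold:
Path 1: Ee → Dd ← Ff → Tt
  Dd is a collider and Dd is conditioned on, which opens it; Ff is a fork and Ff is not conditioned on — no node blocks this path, so it is active.
Path 2: Ee ← Rr → Hh ← Ff → Tt
  Rr is a fork and Rr is not conditioned on; Hh is a collider and Hh is conditioned on, which opens it; Ff is a fork and Ff is not conditioned on — no node blocks this path, so it is active.
Path 3: Ee ← Rr ← Ff → Tt
  Rr is a chain and Rr is not conditioned on; Ff is a fork and Ff is not conditioned on — no node blocks this path, so it is active.
At least one path is unblocked, so d-separation fails.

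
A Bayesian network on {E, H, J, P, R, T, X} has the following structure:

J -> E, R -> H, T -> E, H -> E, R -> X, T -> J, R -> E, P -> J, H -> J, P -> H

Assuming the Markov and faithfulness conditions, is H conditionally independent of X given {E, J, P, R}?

Yes

There are 6 undirected paths between H and X; checking each against the conditioning set {E, J, P, R}:
Path 1: H ← R → X
  R is a fork here and R is conditioned on, so the path is blocked at R.
Path 2: H ← P → J ← T → E ← R → X
  P is a fork here and P is conditioned on, so the path is blocked at P.
Path 3: H ← P → J → E ← R → X
  P is a fork here and P is conditioned on, so the path is blocked at P.
Path 4: H → E ← R → X
  R is a fork here and R is conditioned on, so the path is blocked at R.
Path 5: H → J ← T → E ← R → X
  R is a fork here and R is conditioned on, so the path is blocked at R.
Path 6: H → J → E ← R → X
  J is a chain here and J is conditioned on, so the path is blocked at J.
Since every path is blocked, d-separation holds.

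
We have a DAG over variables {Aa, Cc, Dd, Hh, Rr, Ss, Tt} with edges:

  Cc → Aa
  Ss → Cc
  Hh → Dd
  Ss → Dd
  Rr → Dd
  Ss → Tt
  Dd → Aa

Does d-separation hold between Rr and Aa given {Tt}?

There are 2 undirected paths between Rr and Aa; checking each against the conditioning set {Tt}:
Path 1: Rr → Dd ← Ss → Cc → Aa
  Dd is a collider here and neither Dd nor any of its descendants is conditioned on, so the collider stays closed — the path is blocked at Dd.
Path 2: Rr → Dd → Aa
  Dd is a chain and Dd is not conditioned on — no node blocks this path, so it is active.
Because an active path exists, Rr and Aa are not d-separated.

No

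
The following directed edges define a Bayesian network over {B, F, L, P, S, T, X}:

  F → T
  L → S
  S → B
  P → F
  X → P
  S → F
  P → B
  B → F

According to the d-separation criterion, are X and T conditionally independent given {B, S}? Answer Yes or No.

No

There are 3 undirected paths between X and T; checking each against the conditioning set {B, S}:
Path 1: X → P → B ← S → F → T
  S is a fork here and S is conditioned on, so the path is blocked at S.
Path 2: X → P → B → F → T
  B is a chain here and B is conditioned on, so the path is blocked at B.
Path 3: X → P → F → T
  P is a chain and P is not conditioned on; F is a chain and F is not conditioned on — no node blocks this path, so it is active.
At least one path is unblocked, so d-separation fails.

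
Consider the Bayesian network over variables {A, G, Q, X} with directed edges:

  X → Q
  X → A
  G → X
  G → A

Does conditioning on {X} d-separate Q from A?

There are 2 undirected paths between Q and A; checking each against the conditioning set {X}:
  1. Q ← X → A — X:fork[blocks] ⇒ blocked
  2. Q ← X ← G → A — X:chain[blocks]; G:fork[open] ⇒ blocked
All paths are blocked; Q ⊥ A | {X} holds.

Yes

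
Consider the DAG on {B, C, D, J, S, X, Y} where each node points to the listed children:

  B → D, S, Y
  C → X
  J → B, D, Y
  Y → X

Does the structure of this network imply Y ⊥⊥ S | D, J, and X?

Enumerating the 3 paths from Y to S and testing each for blocking by {D, J, X}:
Path 1: Y ← J → D ← B → S
  J is a fork here and J is conditioned on, so the path is blocked at J.
Path 2: Y ← J → B → S
  J is a fork here and J is conditioned on, so the path is blocked at J.
Path 3: Y ← B → S
  B is a fork and B is not conditioned on — no node blocks this path, so it is active.
Because an active path exists, Y and S are not d-separated.

No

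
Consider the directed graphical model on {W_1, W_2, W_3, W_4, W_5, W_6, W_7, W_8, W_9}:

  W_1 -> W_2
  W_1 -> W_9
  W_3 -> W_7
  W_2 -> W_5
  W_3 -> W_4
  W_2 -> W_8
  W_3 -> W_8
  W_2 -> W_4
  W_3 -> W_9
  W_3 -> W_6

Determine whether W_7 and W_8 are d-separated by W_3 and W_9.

We examine all 3 paths between W_7 and W_8:
Path 1: W_7 ← W_3 → W_9 ← W_1 → W_2 → W_8
  W_3 is a fork here and W_3 is conditioned on, so the path is blocked at W_3.
Path 2: W_7 ← W_3 → W_8
  W_3 is a fork here and W_3 is conditioned on, so the path is blocked at W_3.
Path 3: W_7 ← W_3 → W_4 ← W_2 → W_8
  W_3 is a fork here and W_3 is conditioned on, so the path is blocked at W_3.
Every path is blocked, so W_7 and W_8 are d-separated given {W_3, W_9}.

Yes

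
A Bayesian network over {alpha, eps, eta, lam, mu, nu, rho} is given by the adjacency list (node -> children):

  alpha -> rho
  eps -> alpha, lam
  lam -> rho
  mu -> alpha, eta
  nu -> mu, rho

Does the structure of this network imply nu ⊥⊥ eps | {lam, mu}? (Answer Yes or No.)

4 paths connect nu and eps; each must be blocked for d-separation to hold:
Path 1: nu → rho ← lam ← eps
  rho is a collider here and neither rho nor any of its descendants is conditioned on, so the collider stays closed — the path is blocked at rho.
Path 2: nu → rho ← alpha ← eps
  rho is a collider here and neither rho nor any of its descendants is conditioned on, so the collider stays closed — the path is blocked at rho.
Path 3: nu → mu → alpha ← eps
  mu is a chain here and mu is conditioned on, so the path is blocked at mu.
Path 4: nu → mu → alpha → rho ← lam ← eps
  mu is a chain here and mu is conditioned on, so the path is blocked at mu.
Since every path is blocked, d-separation holds.

Yes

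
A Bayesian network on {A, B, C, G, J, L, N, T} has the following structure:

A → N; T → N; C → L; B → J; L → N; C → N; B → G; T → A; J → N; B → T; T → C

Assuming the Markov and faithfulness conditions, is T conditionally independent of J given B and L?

5 paths connect T and J; each must be blocked for d-separation to hold:
Path 1: T ← B → J
  B is a fork here and B is conditioned on, so the path is blocked at B.
Path 2: T → C → L → N ← J
  L is a chain here and L is conditioned on, so the path is blocked at L.
Path 3: T → C → N ← J
  N is a collider here and neither N nor any of its descendants is conditioned on, so the collider stays closed — the path is blocked at N.
Path 4: T → N ← J
  N is a collider here and neither N nor any of its descendants is conditioned on, so the collider stays closed — the path is blocked at N.
Path 5: T → A → N ← J
  N is a collider here and neither N nor any of its descendants is conditioned on, so the collider stays closed — the path is blocked at N.
Since every path is blocked, d-separation holds.

Yes — T and J are d-separated given {B, L}.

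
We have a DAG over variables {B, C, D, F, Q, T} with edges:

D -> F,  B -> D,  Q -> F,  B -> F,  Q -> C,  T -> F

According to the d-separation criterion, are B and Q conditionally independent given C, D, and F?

No — B and Q are not d-separated given {C, D, F}.

Enumerating the 2 paths from B to Q and testing each for blocking by {C, D, F}:
Path 1: B → F ← Q
  F is a collider and F is conditioned on, which opens it — no node blocks this path, so it is active.
Path 2: B → D → F ← Q
  D is a chain here and D is conditioned on, so the path is blocked at D.
At least one path is unblocked, so d-separation fails.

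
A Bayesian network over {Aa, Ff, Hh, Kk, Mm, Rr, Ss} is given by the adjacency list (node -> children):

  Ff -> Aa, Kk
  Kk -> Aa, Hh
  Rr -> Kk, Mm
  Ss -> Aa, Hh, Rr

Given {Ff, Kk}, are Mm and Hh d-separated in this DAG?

No

6 paths connect Mm and Hh; each must be blocked for d-separation to hold:
Path 1: Mm ← Rr ← Ss → Aa ← Ff → Kk → Hh
  Aa is a collider here and neither Aa nor any of its descendants is conditioned on, so the collider stays closed — the path is blocked at Aa.
Path 2: Mm ← Rr ← Ss → Aa ← Kk → Hh
  Aa is a collider here and neither Aa nor any of its descendants is conditioned on, so the collider stays closed — the path is blocked at Aa.
Path 3: Mm ← Rr ← Ss → Hh
  Rr is a chain and Rr is not conditioned on; Ss is a fork and Ss is not conditioned on — no node blocks this path, so it is active.
Path 4: Mm ← Rr → Kk → Aa ← Ss → Hh
  Kk is a chain here and Kk is conditioned on, so the path is blocked at Kk.
Path 5: Mm ← Rr → Kk ← Ff → Aa ← Ss → Hh
  Ff is a fork here and Ff is conditioned on, so the path is blocked at Ff.
Path 6: Mm ← Rr → Kk → Hh
  Kk is a chain here and Kk is conditioned on, so the path is blocked at Kk.
Because an active path exists, Mm and Hh are not d-separated.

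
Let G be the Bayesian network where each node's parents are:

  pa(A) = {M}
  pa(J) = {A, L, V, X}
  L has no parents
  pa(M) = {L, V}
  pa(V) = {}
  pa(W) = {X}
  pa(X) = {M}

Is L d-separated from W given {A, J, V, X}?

Yes

We examine all 6 paths between L and W:
Path 1: L → M → X → W
  X is a chain here and X is conditioned on, so the path is blocked at X.
Path 2: L → M → A → J ← X → W
  A is a chain here and A is conditioned on, so the path is blocked at A.
Path 3: L → M ← V → J ← X → W
  V is a fork here and V is conditioned on, so the path is blocked at V.
Path 4: L → J ← X → W
  X is a fork here and X is conditioned on, so the path is blocked at X.
Path 5: L → J ← A ← M → X → W
  A is a chain here and A is conditioned on, so the path is blocked at A.
Path 6: L → J ← V → M → X → W
  V is a fork here and V is conditioned on, so the path is blocked at V.
Since every path is blocked, d-separation holds.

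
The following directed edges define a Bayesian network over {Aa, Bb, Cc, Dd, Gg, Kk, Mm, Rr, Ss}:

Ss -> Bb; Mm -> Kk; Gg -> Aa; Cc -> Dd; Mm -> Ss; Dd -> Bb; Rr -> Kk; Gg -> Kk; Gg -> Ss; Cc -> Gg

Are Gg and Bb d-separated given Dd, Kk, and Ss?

Yes

3 paths connect Gg and Bb; each must be blocked for d-separation to hold:
Path 1: Gg → Kk ← Mm → Ss → Bb
  Ss is a chain here and Ss is conditioned on, so the path is blocked at Ss.
Path 2: Gg → Ss → Bb
  Ss is a chain here and Ss is conditioned on, so the path is blocked at Ss.
Path 3: Gg ← Cc → Dd → Bb
  Dd is a chain here and Dd is conditioned on, so the path is blocked at Dd.
Every path is blocked, so Gg and Bb are d-separated given {Dd, Kk, Ss}.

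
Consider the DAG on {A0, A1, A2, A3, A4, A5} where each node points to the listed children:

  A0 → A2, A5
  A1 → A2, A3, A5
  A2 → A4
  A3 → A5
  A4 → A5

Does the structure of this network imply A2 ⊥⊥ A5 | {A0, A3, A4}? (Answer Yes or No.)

No

Enumerating the 4 paths from A2 to A5 and testing each for blocking by {A0, A3, A4}:
  1. A2 ← A1 → A3 → A5 — A1:fork[open]; A3:chain[blocks] ⇒ blocked
  2. A2 ← A1 → A5 — A1:fork[open] ⇒ active
  3. A2 → A4 → A5 — A4:chain[blocks] ⇒ blocked
  4. A2 ← A0 → A5 — A0:fork[blocks] ⇒ blocked
Because an active path exists, A2 and A5 are not d-separated.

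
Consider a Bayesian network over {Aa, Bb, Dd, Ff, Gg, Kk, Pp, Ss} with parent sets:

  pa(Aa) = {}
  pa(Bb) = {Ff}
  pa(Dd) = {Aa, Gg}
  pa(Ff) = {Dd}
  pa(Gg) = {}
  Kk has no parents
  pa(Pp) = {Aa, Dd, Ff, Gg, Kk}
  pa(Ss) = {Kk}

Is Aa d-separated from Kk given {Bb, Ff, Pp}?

There are 4 undirected paths between Aa and Kk; checking each against the conditioning set {Bb, Ff, Pp}:
Path 1: Aa → Dd → Ff → Pp ← Kk
  Ff is a chain here and Ff is conditioned on, so the path is blocked at Ff.
Path 2: Aa → Dd ← Gg → Pp ← Kk
  Dd is a collider and its descendant Ff is conditioned on, which opens it; Gg is a fork and Gg is not conditioned on; Pp is a collider and Pp is conditioned on, which opens it — no node blocks this path, so it is active.
Path 3: Aa → Dd → Pp ← Kk
  Dd is a chain and Dd is not conditioned on; Pp is a collider and Pp is conditioned on, which opens it — no node blocks this path, so it is active.
Path 4: Aa → Pp ← Kk
  Pp is a collider and Pp is conditioned on, which opens it — no node blocks this path, so it is active.
Since the path Aa → Dd ← Gg → Pp ← Kk is active, Aa and Kk are not d-separated given {Bb, Ff, Pp}.

No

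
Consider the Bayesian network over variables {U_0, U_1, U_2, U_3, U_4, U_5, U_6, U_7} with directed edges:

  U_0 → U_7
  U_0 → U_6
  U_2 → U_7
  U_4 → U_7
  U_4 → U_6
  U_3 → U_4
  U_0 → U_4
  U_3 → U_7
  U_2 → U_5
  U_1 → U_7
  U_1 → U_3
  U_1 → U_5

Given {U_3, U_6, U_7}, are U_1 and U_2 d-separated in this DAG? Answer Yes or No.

6 paths connect U_1 and U_2; each must be blocked for d-separation to hold:
  1. U_1 → U_5 ← U_2 — U_5:collider[blocks] ⇒ blocked
  2. U_1 → U_3 → U_4 ← U_0 → U_7 ← U_2 — U_3:chain[blocks]; U_4:collider[open]; U_0:fork[open]; U_7:collider[open] ⇒ blocked
  3. U_1 → U_3 → U_4 → U_6 ← U_0 → U_7 ← U_2 — U_3:chain[blocks]; U_4:chain[open]; U_6:collider[open]; U_0:fork[open]; U_7:collider[open] ⇒ blocked
  4. U_1 → U_3 → U_4 → U_7 ← U_2 — U_3:chain[blocks]; U_4:chain[open]; U_7:collider[open] ⇒ blocked
  5. U_1 → U_3 → U_7 ← U_2 — U_3:chain[blocks]; U_7:collider[open] ⇒ blocked
  6. U_1 → U_7 ← U_2 — U_7:collider[open] ⇒ active
Since the path U_1 → U_7 ← U_2 is active, U_1 and U_2 are not d-separated given {U_3, U_6, U_7}.

No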